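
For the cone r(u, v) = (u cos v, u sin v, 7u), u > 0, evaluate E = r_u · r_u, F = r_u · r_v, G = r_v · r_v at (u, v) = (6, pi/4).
E = 50;  F = 0;  G = 36

Partials: r_u = (cos(v), sin(v), 7), r_v = (-u*sin(v), u*cos(v), 0). As functions of (u, v):
  E = r_u · r_u = 50,
  F = r_u · r_v = 0,
  G = r_v · r_v = u^2.
Evaluating at (u, v) = (6, pi/4): E = 50, F = 0, G = 36.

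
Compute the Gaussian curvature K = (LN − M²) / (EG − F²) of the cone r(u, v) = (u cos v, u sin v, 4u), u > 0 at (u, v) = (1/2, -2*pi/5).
K = 0

Coefficients of the first fundamental form: E = 17, F = 0, G = u^2.
Coefficients of the second fundamental form: L = 0, M = 0, N = 4*sqrt(17)*u^2/(17*Abs(u)).
Assemble K = (LN − M²)/(EG − F²) = 0. At (u, v) = (1/2, -2*pi/5): K = 0.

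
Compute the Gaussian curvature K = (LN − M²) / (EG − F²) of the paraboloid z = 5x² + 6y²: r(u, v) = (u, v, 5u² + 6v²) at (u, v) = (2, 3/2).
K = 24/105125

Coefficients of the first fundamental form: E = 100*u^2 + 1, F = 120*u*v, G = 144*v^2 + 1.
Coefficients of the second fundamental form: L = 10/sqrt(100*u^2 + 144*v^2 + 1), M = 0, N = 12/sqrt(100*u^2 + 144*v^2 + 1).
Assemble K = (LN − M²)/(EG − F²) = 120/(10000*u^4 + 28800*u^2*v^2 + 200*u^2 + 20736*v^4 + 288*v^2 + 1). At (u, v) = (2, 3/2): K = 24/105125.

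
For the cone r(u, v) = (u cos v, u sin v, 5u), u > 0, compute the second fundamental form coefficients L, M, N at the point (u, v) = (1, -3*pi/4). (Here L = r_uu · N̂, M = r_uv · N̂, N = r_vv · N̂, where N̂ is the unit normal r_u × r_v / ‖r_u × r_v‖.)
L = 0;  M = 0;  N = 5*sqrt(26)/26

Compute the unit normal N̂(u, v) = (-5*sqrt(26)*u*cos(v)/(26*Abs(u)), -5*sqrt(26)*u*sin(v)/(26*Abs(u)), sqrt(26)*u/(26*Abs(u))), and the second partials r_uu, r_uv, r_vv. Take dot products:
  L(u, v) = r_uu · N̂ = 0,
  M(u, v) = r_uv · N̂ = 0,
  N(u, v) = r_vv · N̂ = 5*sqrt(26)*u^2/(26*Abs(u)).
Evaluating at (u, v) = (1, -3*pi/4):
  L = 0, M = 0, N = 5*sqrt(26)/26.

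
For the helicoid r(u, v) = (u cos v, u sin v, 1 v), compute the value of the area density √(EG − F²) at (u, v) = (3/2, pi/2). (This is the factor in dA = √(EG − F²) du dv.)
√(EG − F²)|_{(3/2, pi/2)} = sqrt(13)/2

E = 1, F = 0, G = u^2 + 1, so EG − F² = u^2 + 1. Taking the positive square root: √(EG − F²) = sqrt(u^2 + 1). At (u, v) = (3/2, pi/2): sqrt(13)/2.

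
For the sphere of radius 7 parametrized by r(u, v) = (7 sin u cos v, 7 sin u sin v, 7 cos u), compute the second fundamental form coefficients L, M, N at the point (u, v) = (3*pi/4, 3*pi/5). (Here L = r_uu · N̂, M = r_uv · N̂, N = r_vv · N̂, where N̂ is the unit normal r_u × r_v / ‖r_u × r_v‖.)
L = -7;  M = 0;  N = -7/2

Compute the unit normal N̂(u, v) = (sin(u)^2*cos(v)/Abs(sin(u)), sin(u)^2*sin(v)/Abs(sin(u)), sin(2*u)/(2*Abs(sin(u)))), and the second partials r_uu, r_uv, r_vv. Take dot products:
  L(u, v) = r_uu · N̂ = -7*sin(u)/Abs(sin(u)),
  M(u, v) = r_uv · N̂ = 0,
  N(u, v) = r_vv · N̂ = -7*sin(u)^3/Abs(sin(u)).
Evaluating at (u, v) = (3*pi/4, 3*pi/5):
  L = -7, M = 0, N = -7/2.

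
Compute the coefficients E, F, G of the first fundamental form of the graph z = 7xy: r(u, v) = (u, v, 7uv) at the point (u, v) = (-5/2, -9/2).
E = 3973/4;  F = 2205/4;  G = 1229/4

Partials: r_u = (1, 0, 7*v), r_v = (0, 1, 7*u). As functions of (u, v):
  E = r_u · r_u = 49*v^2 + 1,
  F = r_u · r_v = 49*u*v,
  G = r_v · r_v = 49*u^2 + 1.
Evaluating at (u, v) = (-5/2, -9/2): E = 3973/4, F = 2205/4, G = 1229/4.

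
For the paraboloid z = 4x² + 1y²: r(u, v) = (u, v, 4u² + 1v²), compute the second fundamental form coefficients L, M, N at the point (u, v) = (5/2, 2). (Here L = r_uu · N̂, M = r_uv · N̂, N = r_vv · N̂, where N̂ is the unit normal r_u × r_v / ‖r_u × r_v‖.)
L = 8*sqrt(417)/417;  M = 0;  N = 2*sqrt(417)/417

Compute the unit normal N̂(u, v) = (-8*u/sqrt(64*u^2 + 4*v^2 + 1), -2*v/sqrt(64*u^2 + 4*v^2 + 1), 1/sqrt(64*u^2 + 4*v^2 + 1)), and the second partials r_uu, r_uv, r_vv. Take dot products:
  L(u, v) = r_uu · N̂ = 8/sqrt(64*u^2 + 4*v^2 + 1),
  M(u, v) = r_uv · N̂ = 0,
  N(u, v) = r_vv · N̂ = 2/sqrt(64*u^2 + 4*v^2 + 1).
Evaluating at (u, v) = (5/2, 2):
  L = 8*sqrt(417)/417, M = 0, N = 2*sqrt(417)/417.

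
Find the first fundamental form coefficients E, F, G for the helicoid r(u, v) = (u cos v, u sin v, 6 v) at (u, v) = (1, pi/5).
E = 1;  F = 0;  G = 37

Partials: r_u = (cos(v), sin(v), 0), r_v = (-u*sin(v), u*cos(v), 6). As functions of (u, v):
  E = r_u · r_u = 1,
  F = r_u · r_v = 0,
  G = r_v · r_v = u^2 + 36.
Evaluating at (u, v) = (1, pi/5): E = 1, F = 0, G = 37.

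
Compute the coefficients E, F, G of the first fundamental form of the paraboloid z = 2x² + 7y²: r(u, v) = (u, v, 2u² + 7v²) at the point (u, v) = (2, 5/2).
E = 65;  F = 280;  G = 1226

Partials: r_u = (1, 0, 4*u), r_v = (0, 1, 14*v). As functions of (u, v):
  E = r_u · r_u = 16*u^2 + 1,
  F = r_u · r_v = 56*u*v,
  G = r_v · r_v = 196*v^2 + 1.
Evaluating at (u, v) = (2, 5/2): E = 65, F = 280, G = 1226.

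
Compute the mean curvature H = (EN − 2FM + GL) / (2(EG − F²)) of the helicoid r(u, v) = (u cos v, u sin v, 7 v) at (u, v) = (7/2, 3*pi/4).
H = 0

With E = 1, F = 0, G = u^2 + 49, L = 0, M = -7/sqrt(u^2 + 49), N = 0, assemble
  H = (EN − 2FM + GL) / (2(EG − F²)) = 0.
At (u, v) = (7/2, 3*pi/4): H = 0.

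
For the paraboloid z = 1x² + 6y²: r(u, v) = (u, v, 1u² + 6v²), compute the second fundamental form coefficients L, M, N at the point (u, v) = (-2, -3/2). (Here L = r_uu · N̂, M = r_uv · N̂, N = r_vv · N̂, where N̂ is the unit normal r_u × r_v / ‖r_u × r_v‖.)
L = 2*sqrt(341)/341;  M = 0;  N = 12*sqrt(341)/341

Compute the unit normal N̂(u, v) = (-2*u/sqrt(4*u^2 + 144*v^2 + 1), -12*v/sqrt(4*u^2 + 144*v^2 + 1), 1/sqrt(4*u^2 + 144*v^2 + 1)), and the second partials r_uu, r_uv, r_vv. Take dot products:
  L(u, v) = r_uu · N̂ = 2/sqrt(4*u^2 + 144*v^2 + 1),
  M(u, v) = r_uv · N̂ = 0,
  N(u, v) = r_vv · N̂ = 12/sqrt(4*u^2 + 144*v^2 + 1).
Evaluating at (u, v) = (-2, -3/2):
  L = 2*sqrt(341)/341, M = 0, N = 12*sqrt(341)/341.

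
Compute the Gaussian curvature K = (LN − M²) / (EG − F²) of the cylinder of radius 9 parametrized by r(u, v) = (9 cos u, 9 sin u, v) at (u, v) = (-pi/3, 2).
K = 0

Coefficients of the first fundamental form: E = 81, F = 0, G = 1.
Coefficients of the second fundamental form: L = -9, M = 0, N = 0.
Assemble K = (LN − M²)/(EG − F²) = 0. At (u, v) = (-pi/3, 2): K = 0.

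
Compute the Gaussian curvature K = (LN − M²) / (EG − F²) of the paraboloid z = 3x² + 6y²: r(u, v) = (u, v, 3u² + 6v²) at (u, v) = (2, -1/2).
K = 72/32761

Coefficients of the first fundamental form: E = 36*u^2 + 1, F = 72*u*v, G = 144*v^2 + 1.
Coefficients of the second fundamental form: L = 6/sqrt(36*u^2 + 144*v^2 + 1), M = 0, N = 12/sqrt(36*u^2 + 144*v^2 + 1).
Assemble K = (LN − M²)/(EG − F²) = 72/(1296*u^4 + 10368*u^2*v^2 + 72*u^2 + 20736*v^4 + 288*v^2 + 1). At (u, v) = (2, -1/2): K = 72/32761.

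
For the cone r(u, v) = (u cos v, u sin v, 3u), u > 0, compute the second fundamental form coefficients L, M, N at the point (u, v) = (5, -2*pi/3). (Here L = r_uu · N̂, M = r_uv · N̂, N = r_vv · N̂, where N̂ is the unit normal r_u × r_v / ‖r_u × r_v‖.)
L = 0;  M = 0;  N = 3*sqrt(10)/2

Compute the unit normal N̂(u, v) = (-3*sqrt(10)*u*cos(v)/(10*Abs(u)), -3*sqrt(10)*u*sin(v)/(10*Abs(u)), sqrt(10)*u/(10*Abs(u))), and the second partials r_uu, r_uv, r_vv. Take dot products:
  L(u, v) = r_uu · N̂ = 0,
  M(u, v) = r_uv · N̂ = 0,
  N(u, v) = r_vv · N̂ = 3*sqrt(10)*u^2/(10*Abs(u)).
Evaluating at (u, v) = (5, -2*pi/3):
  L = 0, M = 0, N = 3*sqrt(10)/2.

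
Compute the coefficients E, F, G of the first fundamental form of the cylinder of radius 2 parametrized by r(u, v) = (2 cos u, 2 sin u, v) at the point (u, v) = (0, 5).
E = 4;  F = 0;  G = 1

Partials: r_u = (-2*sin(u), 2*cos(u), 0), r_v = (0, 0, 1). As functions of (u, v):
  E = r_u · r_u = 4,
  F = r_u · r_v = 0,
  G = r_v · r_v = 1.
Evaluating at (u, v) = (0, 5): E = 4, F = 0, G = 1.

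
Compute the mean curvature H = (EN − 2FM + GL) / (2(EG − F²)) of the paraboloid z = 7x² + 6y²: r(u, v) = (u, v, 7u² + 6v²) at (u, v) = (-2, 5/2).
H = 11017*sqrt(1685)/2839225

With E = 196*u^2 + 1, F = 168*u*v, G = 144*v^2 + 1, L = 14/sqrt(196*u^2 + 144*v^2 + 1), M = 0, N = 12/sqrt(196*u^2 + 144*v^2 + 1), assemble
  H = (EN − 2FM + GL) / (2(EG − F²)) = (1176*u^2 + 1008*v^2 + 13)/(196*u^2 + 144*v^2 + 1)^(3/2).
At (u, v) = (-2, 5/2): H = 11017*sqrt(1685)/2839225.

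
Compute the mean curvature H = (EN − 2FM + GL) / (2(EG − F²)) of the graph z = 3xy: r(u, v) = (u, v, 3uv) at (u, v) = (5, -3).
H = 405*sqrt(307)/94249

With E = 9*v^2 + 1, F = 9*u*v, G = 9*u^2 + 1, L = 0, M = 3/sqrt(9*u^2 + 9*v^2 + 1), N = 0, assemble
  H = (EN − 2FM + GL) / (2(EG − F²)) = -27*u*v/(9*u^2 + 9*v^2 + 1)^(3/2).
At (u, v) = (5, -3): H = 405*sqrt(307)/94249.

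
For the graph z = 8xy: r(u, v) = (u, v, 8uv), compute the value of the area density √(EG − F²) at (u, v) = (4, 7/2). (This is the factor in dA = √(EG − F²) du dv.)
√(EG − F²)|_{(4, 7/2)} = 3*sqrt(201)

E = 64*v^2 + 1, F = 64*u*v, G = 64*u^2 + 1, so EG − F² = 64*u^2 + 64*v^2 + 1. Taking the positive square root: √(EG − F²) = sqrt(64*u^2 + 64*v^2 + 1). At (u, v) = (4, 7/2): 3*sqrt(201).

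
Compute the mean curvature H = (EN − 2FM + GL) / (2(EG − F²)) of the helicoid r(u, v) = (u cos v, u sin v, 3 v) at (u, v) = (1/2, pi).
H = 0

With E = 1, F = 0, G = u^2 + 9, L = 0, M = -3/sqrt(u^2 + 9), N = 0, assemble
  H = (EN − 2FM + GL) / (2(EG − F²)) = 0.
At (u, v) = (1/2, pi): H = 0.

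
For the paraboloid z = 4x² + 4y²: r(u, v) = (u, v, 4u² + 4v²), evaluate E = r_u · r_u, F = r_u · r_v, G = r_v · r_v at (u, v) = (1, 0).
E = 65;  F = 0;  G = 1

Partials: r_u = (1, 0, 8*u), r_v = (0, 1, 8*v). As functions of (u, v):
  E = r_u · r_u = 64*u^2 + 1,
  F = r_u · r_v = 64*u*v,
  G = r_v · r_v = 64*v^2 + 1.
Evaluating at (u, v) = (1, 0): E = 65, F = 0, G = 1.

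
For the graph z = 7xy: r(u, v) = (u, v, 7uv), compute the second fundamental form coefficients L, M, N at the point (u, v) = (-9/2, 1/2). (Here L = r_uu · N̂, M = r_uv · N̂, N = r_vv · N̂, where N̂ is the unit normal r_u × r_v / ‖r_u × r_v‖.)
L = 0;  M = 7*sqrt(4022)/2011;  N = 0

Compute the unit normal N̂(u, v) = (-7*v/sqrt(49*u^2 + 49*v^2 + 1), -7*u/sqrt(49*u^2 + 49*v^2 + 1), 1/sqrt(49*u^2 + 49*v^2 + 1)), and the second partials r_uu, r_uv, r_vv. Take dot products:
  L(u, v) = r_uu · N̂ = 0,
  M(u, v) = r_uv · N̂ = 7/sqrt(49*u^2 + 49*v^2 + 1),
  N(u, v) = r_vv · N̂ = 0.
Evaluating at (u, v) = (-9/2, 1/2):
  L = 0, M = 7*sqrt(4022)/2011, N = 0.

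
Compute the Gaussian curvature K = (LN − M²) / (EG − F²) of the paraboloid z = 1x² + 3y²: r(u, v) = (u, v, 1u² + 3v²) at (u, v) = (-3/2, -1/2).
K = 12/361

Coefficients of the first fundamental form: E = 4*u^2 + 1, F = 12*u*v, G = 36*v^2 + 1.
Coefficients of the second fundamental form: L = 2/sqrt(4*u^2 + 36*v^2 + 1), M = 0, N = 6/sqrt(4*u^2 + 36*v^2 + 1).
Assemble K = (LN − M²)/(EG − F²) = 12/(16*u^4 + 288*u^2*v^2 + 8*u^2 + 1296*v^4 + 72*v^2 + 1). At (u, v) = (-3/2, -1/2): K = 12/361.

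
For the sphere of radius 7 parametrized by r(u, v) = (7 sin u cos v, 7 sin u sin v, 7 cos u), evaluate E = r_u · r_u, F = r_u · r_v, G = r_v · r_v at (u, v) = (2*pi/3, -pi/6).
E = 49;  F = 0;  G = 147/4

Partials: r_u = (7*cos(u)*cos(v), 7*sin(v)*cos(u), -7*sin(u)), r_v = (-7*sin(u)*sin(v), 7*sin(u)*cos(v), 0). As functions of (u, v):
  E = r_u · r_u = 49,
  F = r_u · r_v = 0,
  G = r_v · r_v = 49*sin(u)^2.
Evaluating at (u, v) = (2*pi/3, -pi/6): E = 49, F = 0, G = 147/4.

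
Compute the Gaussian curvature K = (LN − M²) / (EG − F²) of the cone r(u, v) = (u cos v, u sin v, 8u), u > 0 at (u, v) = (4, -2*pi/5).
K = 0

Coefficients of the first fundamental form: E = 65, F = 0, G = u^2.
Coefficients of the second fundamental form: L = 0, M = 0, N = 8*sqrt(65)*u^2/(65*Abs(u)).
Assemble K = (LN − M²)/(EG − F²) = 0. At (u, v) = (4, -2*pi/5): K = 0.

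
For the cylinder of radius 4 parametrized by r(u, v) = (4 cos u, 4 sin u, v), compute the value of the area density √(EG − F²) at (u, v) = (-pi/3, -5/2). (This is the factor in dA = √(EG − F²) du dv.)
√(EG − F²)|_{(-pi/3, -5/2)} = 4

E = 16, F = 0, G = 1, so EG − F² = 16. Taking the positive square root: √(EG − F²) = 4. At (u, v) = (-pi/3, -5/2): 4.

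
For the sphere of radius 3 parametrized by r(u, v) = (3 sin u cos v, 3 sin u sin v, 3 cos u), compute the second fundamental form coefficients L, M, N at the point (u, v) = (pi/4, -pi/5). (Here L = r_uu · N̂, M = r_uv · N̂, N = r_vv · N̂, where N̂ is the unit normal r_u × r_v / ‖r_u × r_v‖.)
L = -3;  M = 0;  N = -3/2

Compute the unit normal N̂(u, v) = (sin(u)^2*cos(v)/Abs(sin(u)), sin(u)^2*sin(v)/Abs(sin(u)), sin(2*u)/(2*Abs(sin(u)))), and the second partials r_uu, r_uv, r_vv. Take dot products:
  L(u, v) = r_uu · N̂ = -3*sin(u)/Abs(sin(u)),
  M(u, v) = r_uv · N̂ = 0,
  N(u, v) = r_vv · N̂ = -3*sin(u)^3/Abs(sin(u)).
Evaluating at (u, v) = (pi/4, -pi/5):
  L = -3, M = 0, N = -3/2.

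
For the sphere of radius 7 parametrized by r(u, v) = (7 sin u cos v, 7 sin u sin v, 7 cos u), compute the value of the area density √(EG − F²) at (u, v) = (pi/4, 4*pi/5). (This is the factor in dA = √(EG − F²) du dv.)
√(EG − F²)|_{(pi/4, 4*pi/5)} = 49*sqrt(2)/2

E = 49, F = 0, G = 49*sin(u)^2, so EG − F² = 2401*sin(u)^2. Taking the positive square root: √(EG − F²) = 49*Abs(sin(u)). At (u, v) = (pi/4, 4*pi/5): 49*sqrt(2)/2.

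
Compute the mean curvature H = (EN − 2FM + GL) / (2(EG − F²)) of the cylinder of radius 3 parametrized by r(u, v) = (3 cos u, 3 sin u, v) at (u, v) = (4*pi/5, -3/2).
H = -1/6

With E = 9, F = 0, G = 1, L = -3, M = 0, N = 0, assemble
  H = (EN − 2FM + GL) / (2(EG − F²)) = -1/6.
At (u, v) = (4*pi/5, -3/2): H = -1/6.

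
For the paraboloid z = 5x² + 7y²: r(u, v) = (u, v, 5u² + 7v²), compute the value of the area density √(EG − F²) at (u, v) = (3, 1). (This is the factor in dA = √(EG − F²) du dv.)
√(EG − F²)|_{(3, 1)} = sqrt(1097)

E = 100*u^2 + 1, F = 140*u*v, G = 196*v^2 + 1, so EG − F² = 100*u^2 + 196*v^2 + 1. Taking the positive square root: √(EG − F²) = sqrt(100*u^2 + 196*v^2 + 1). At (u, v) = (3, 1): sqrt(1097).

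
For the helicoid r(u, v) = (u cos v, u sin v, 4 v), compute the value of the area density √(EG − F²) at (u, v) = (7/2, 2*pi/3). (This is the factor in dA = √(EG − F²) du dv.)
√(EG − F²)|_{(7/2, 2*pi/3)} = sqrt(113)/2

E = 1, F = 0, G = u^2 + 16, so EG − F² = u^2 + 16. Taking the positive square root: √(EG − F²) = sqrt(u^2 + 16). At (u, v) = (7/2, 2*pi/3): sqrt(113)/2.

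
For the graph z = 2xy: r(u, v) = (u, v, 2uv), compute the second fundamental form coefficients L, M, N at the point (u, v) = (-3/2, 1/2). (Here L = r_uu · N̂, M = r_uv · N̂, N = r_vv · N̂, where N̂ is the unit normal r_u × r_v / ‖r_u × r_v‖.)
L = 0;  M = 2*sqrt(11)/11;  N = 0

Compute the unit normal N̂(u, v) = (-2*v/sqrt(4*u^2 + 4*v^2 + 1), -2*u/sqrt(4*u^2 + 4*v^2 + 1), 1/sqrt(4*u^2 + 4*v^2 + 1)), and the second partials r_uu, r_uv, r_vv. Take dot products:
  L(u, v) = r_uu · N̂ = 0,
  M(u, v) = r_uv · N̂ = 2/sqrt(4*u^2 + 4*v^2 + 1),
  N(u, v) = r_vv · N̂ = 0.
Evaluating at (u, v) = (-3/2, 1/2):
  L = 0, M = 2*sqrt(11)/11, N = 0.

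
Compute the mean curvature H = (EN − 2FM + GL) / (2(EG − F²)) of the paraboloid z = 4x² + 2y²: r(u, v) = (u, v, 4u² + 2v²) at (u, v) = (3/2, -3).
H = 870/4913

With E = 64*u^2 + 1, F = 32*u*v, G = 16*v^2 + 1, L = 8/sqrt(64*u^2 + 16*v^2 + 1), M = 0, N = 4/sqrt(64*u^2 + 16*v^2 + 1), assemble
  H = (EN − 2FM + GL) / (2(EG − F²)) = 2*(64*u^2 + 32*v^2 + 3)/(64*u^2 + 16*v^2 + 1)^(3/2).
At (u, v) = (3/2, -3): H = 870/4913.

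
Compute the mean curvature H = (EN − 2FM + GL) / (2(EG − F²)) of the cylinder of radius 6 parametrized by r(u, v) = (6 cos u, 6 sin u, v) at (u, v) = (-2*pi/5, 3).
H = -1/12

With E = 36, F = 0, G = 1, L = -6, M = 0, N = 0, assemble
  H = (EN − 2FM + GL) / (2(EG − F²)) = -1/12.
At (u, v) = (-2*pi/5, 3): H = -1/12.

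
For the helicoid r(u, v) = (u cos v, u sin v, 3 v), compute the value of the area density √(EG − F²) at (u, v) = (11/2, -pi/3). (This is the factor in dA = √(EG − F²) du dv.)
√(EG − F²)|_{(11/2, -pi/3)} = sqrt(157)/2

E = 1, F = 0, G = u^2 + 9, so EG − F² = u^2 + 9. Taking the positive square root: √(EG − F²) = sqrt(u^2 + 9). At (u, v) = (11/2, -pi/3): sqrt(157)/2.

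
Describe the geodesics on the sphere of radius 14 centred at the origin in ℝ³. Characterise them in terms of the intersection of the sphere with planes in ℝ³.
Geodesics on the sphere of radius 14 are great circles — circles of radius 14 obtained as the intersection of the sphere with planes through the origin (the centre of the sphere).

A curve α(t) of nonzero constant speed on the sphere of radius 14 is a geodesic iff its acceleration α̈ is everywhere normal to the surface, i.e. parallel to the radial vector α(t). Then d/dt(α × α̇) = α̇ × α̇ + α × α̈ = 0, so α × α̇ is a constant vector n ≠ 0 and α(t) · n = 0 for all t: α lies in the plane through the origin with normal n. The intersection of that plane with the sphere is a circle of radius 14 (a great circle). Conversely, a great circle traversed at constant speed has centripetal acceleration pointing at the origin, hence normal to the sphere, so every great circle is a geodesic.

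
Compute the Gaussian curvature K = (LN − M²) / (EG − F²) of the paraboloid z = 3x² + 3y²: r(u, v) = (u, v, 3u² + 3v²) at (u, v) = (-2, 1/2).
K = 9/5929

Coefficients of the first fundamental form: E = 36*u^2 + 1, F = 36*u*v, G = 36*v^2 + 1.
Coefficients of the second fundamental form: L = 6/sqrt(36*u^2 + 36*v^2 + 1), M = 0, N = 6/sqrt(36*u^2 + 36*v^2 + 1).
Assemble K = (LN − M²)/(EG − F²) = 36/(1296*u^4 + 2592*u^2*v^2 + 72*u^2 + 1296*v^4 + 72*v^2 + 1). At (u, v) = (-2, 1/2): K = 9/5929.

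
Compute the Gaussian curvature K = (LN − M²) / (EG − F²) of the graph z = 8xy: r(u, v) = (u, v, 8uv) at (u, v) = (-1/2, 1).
K = -64/6561

Coefficients of the first fundamental form: E = 64*v^2 + 1, F = 64*u*v, G = 64*u^2 + 1.
Coefficients of the second fundamental form: L = 0, M = 8/sqrt(64*u^2 + 64*v^2 + 1), N = 0.
Assemble K = (LN − M²)/(EG − F²) = -64/(4096*u^4 + 8192*u^2*v^2 + 128*u^2 + 4096*v^4 + 128*v^2 + 1). At (u, v) = (-1/2, 1): K = -64/6561.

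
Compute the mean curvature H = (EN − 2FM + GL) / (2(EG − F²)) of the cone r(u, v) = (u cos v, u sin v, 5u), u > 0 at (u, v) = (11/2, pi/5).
H = 5*sqrt(26)/286

With E = 26, F = 0, G = u^2, L = 0, M = 0, N = 5*sqrt(26)*u^2/(26*Abs(u)), assemble
  H = (EN − 2FM + GL) / (2(EG − F²)) = 5*sqrt(26)/(52*Abs(u)).
At (u, v) = (11/2, pi/5): H = 5*sqrt(26)/286.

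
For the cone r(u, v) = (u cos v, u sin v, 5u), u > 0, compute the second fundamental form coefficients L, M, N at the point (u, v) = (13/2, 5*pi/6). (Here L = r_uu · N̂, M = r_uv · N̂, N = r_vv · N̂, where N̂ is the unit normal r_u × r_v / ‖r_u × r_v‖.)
L = 0;  M = 0;  N = 5*sqrt(26)/4

Compute the unit normal N̂(u, v) = (-5*sqrt(26)*u*cos(v)/(26*Abs(u)), -5*sqrt(26)*u*sin(v)/(26*Abs(u)), sqrt(26)*u/(26*Abs(u))), and the second partials r_uu, r_uv, r_vv. Take dot products:
  L(u, v) = r_uu · N̂ = 0,
  M(u, v) = r_uv · N̂ = 0,
  N(u, v) = r_vv · N̂ = 5*sqrt(26)*u^2/(26*Abs(u)).
Evaluating at (u, v) = (13/2, 5*pi/6):
  L = 0, M = 0, N = 5*sqrt(26)/4.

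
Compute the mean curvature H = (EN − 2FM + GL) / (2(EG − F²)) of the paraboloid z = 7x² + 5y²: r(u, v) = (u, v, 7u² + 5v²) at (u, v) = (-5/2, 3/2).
H = 7712*sqrt(1451)/2105401

With E = 196*u^2 + 1, F = 140*u*v, G = 100*v^2 + 1, L = 14/sqrt(196*u^2 + 100*v^2 + 1), M = 0, N = 10/sqrt(196*u^2 + 100*v^2 + 1), assemble
  H = (EN − 2FM + GL) / (2(EG − F²)) = 4*(245*u^2 + 175*v^2 + 3)/(196*u^2 + 100*v^2 + 1)^(3/2).
At (u, v) = (-5/2, 3/2): H = 7712*sqrt(1451)/2105401.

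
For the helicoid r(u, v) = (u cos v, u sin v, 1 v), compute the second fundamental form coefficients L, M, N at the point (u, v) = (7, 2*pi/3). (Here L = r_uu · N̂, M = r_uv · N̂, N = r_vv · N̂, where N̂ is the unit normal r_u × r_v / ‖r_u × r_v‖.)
L = 0;  M = -sqrt(2)/10;  N = 0

Compute the unit normal N̂(u, v) = (sin(v)/sqrt(u^2 + 1), -cos(v)/sqrt(u^2 + 1), u/sqrt(u^2 + 1)), and the second partials r_uu, r_uv, r_vv. Take dot products:
  L(u, v) = r_uu · N̂ = 0,
  M(u, v) = r_uv · N̂ = -1/sqrt(u^2 + 1),
  N(u, v) = r_vv · N̂ = 0.
Evaluating at (u, v) = (7, 2*pi/3):
  L = 0, M = -sqrt(2)/10, N = 0.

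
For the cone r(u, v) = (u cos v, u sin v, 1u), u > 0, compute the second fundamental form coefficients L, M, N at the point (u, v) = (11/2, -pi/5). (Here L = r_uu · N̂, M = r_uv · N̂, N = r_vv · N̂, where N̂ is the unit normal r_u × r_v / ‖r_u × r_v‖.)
L = 0;  M = 0;  N = 11*sqrt(2)/4

Compute the unit normal N̂(u, v) = (-sqrt(2)*u*cos(v)/(2*Abs(u)), -sqrt(2)*u*sin(v)/(2*Abs(u)), sqrt(2)*u/(2*Abs(u))), and the second partials r_uu, r_uv, r_vv. Take dot products:
  L(u, v) = r_uu · N̂ = 0,
  M(u, v) = r_uv · N̂ = 0,
  N(u, v) = r_vv · N̂ = sqrt(2)*u^2/(2*Abs(u)).
Evaluating at (u, v) = (11/2, -pi/5):
  L = 0, M = 0, N = 11*sqrt(2)/4.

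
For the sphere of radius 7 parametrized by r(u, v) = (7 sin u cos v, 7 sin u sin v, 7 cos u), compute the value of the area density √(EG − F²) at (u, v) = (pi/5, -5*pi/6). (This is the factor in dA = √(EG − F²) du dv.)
√(EG − F²)|_{(pi/5, -5*pi/6)} = 49*sqrt(10 - 2*sqrt(5))/4

E = 49, F = 0, G = 49*sin(u)^2, so EG − F² = 2401*sin(u)^2. Taking the positive square root: √(EG − F²) = 49*Abs(sin(u)). At (u, v) = (pi/5, -5*pi/6): 49*sqrt(10 - 2*sqrt(5))/4.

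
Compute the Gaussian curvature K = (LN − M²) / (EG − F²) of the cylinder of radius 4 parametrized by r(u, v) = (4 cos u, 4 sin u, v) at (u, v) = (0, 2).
K = 0

Coefficients of the first fundamental form: E = 16, F = 0, G = 1.
Coefficients of the second fundamental form: L = -4, M = 0, N = 0.
Assemble K = (LN − M²)/(EG − F²) = 0. At (u, v) = (0, 2): K = 0.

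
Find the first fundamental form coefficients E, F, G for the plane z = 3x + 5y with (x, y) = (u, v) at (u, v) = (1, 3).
E = 10;  F = 15;  G = 26

Partials: r_u = (1, 0, 3), r_v = (0, 1, 5). As functions of (u, v):
  E = r_u · r_u = 10,
  F = r_u · r_v = 15,
  G = r_v · r_v = 26.
Evaluating at (u, v) = (1, 3): E = 10, F = 15, G = 26.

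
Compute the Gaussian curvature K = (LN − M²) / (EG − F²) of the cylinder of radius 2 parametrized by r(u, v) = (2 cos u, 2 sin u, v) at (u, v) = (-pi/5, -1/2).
K = 0

Coefficients of the first fundamental form: E = 4, F = 0, G = 1.
Coefficients of the second fundamental form: L = -2, M = 0, N = 0.
Assemble K = (LN − M²)/(EG − F²) = 0. At (u, v) = (-pi/5, -1/2): K = 0.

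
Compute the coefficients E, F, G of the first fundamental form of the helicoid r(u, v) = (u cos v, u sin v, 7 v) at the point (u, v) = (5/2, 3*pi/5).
E = 1;  F = 0;  G = 221/4

Partials: r_u = (cos(v), sin(v), 0), r_v = (-u*sin(v), u*cos(v), 7). As functions of (u, v):
  E = r_u · r_u = 1,
  F = r_u · r_v = 0,
  G = r_v · r_v = u^2 + 49.
Evaluating at (u, v) = (5/2, 3*pi/5): E = 1, F = 0, G = 221/4.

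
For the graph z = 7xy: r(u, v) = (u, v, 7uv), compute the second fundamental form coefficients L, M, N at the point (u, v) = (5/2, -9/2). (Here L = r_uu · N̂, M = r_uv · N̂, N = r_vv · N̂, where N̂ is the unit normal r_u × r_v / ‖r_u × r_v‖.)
L = 0;  M = 7*sqrt(5198)/2599;  N = 0

Compute the unit normal N̂(u, v) = (-7*v/sqrt(49*u^2 + 49*v^2 + 1), -7*u/sqrt(49*u^2 + 49*v^2 + 1), 1/sqrt(49*u^2 + 49*v^2 + 1)), and the second partials r_uu, r_uv, r_vv. Take dot products:
  L(u, v) = r_uu · N̂ = 0,
  M(u, v) = r_uv · N̂ = 7/sqrt(49*u^2 + 49*v^2 + 1),
  N(u, v) = r_vv · N̂ = 0.
Evaluating at (u, v) = (5/2, -9/2):
  L = 0, M = 7*sqrt(5198)/2599, N = 0.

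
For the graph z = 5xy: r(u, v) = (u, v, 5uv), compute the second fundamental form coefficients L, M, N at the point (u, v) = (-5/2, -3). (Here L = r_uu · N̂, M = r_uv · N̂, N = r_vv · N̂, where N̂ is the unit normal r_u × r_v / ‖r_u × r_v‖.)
L = 0;  M = 10*sqrt(1529)/1529;  N = 0

Compute the unit normal N̂(u, v) = (-5*v/sqrt(25*u^2 + 25*v^2 + 1), -5*u/sqrt(25*u^2 + 25*v^2 + 1), 1/sqrt(25*u^2 + 25*v^2 + 1)), and the second partials r_uu, r_uv, r_vv. Take dot products:
  L(u, v) = r_uu · N̂ = 0,
  M(u, v) = r_uv · N̂ = 5/sqrt(25*u^2 + 25*v^2 + 1),
  N(u, v) = r_vv · N̂ = 0.
Evaluating at (u, v) = (-5/2, -3):
  L = 0, M = 10*sqrt(1529)/1529, N = 0.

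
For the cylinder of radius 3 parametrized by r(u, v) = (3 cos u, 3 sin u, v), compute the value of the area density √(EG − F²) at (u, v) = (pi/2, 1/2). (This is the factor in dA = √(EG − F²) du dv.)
√(EG − F²)|_{(pi/2, 1/2)} = 3

E = 9, F = 0, G = 1, so EG − F² = 9. Taking the positive square root: √(EG − F²) = 3. At (u, v) = (pi/2, 1/2): 3.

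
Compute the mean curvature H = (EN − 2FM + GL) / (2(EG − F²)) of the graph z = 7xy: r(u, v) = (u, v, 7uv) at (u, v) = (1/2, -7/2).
H = 2401*sqrt(2454)/3011058

With E = 49*v^2 + 1, F = 49*u*v, G = 49*u^2 + 1, L = 0, M = 7/sqrt(49*u^2 + 49*v^2 + 1), N = 0, assemble
  H = (EN − 2FM + GL) / (2(EG − F²)) = -343*u*v/(49*u^2 + 49*v^2 + 1)^(3/2).
At (u, v) = (1/2, -7/2): H = 2401*sqrt(2454)/3011058.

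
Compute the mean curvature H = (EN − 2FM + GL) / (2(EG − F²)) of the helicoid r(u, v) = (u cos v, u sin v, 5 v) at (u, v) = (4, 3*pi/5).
H = 0

With E = 1, F = 0, G = u^2 + 25, L = 0, M = -5/sqrt(u^2 + 25), N = 0, assemble
  H = (EN − 2FM + GL) / (2(EG − F²)) = 0.
At (u, v) = (4, 3*pi/5): H = 0.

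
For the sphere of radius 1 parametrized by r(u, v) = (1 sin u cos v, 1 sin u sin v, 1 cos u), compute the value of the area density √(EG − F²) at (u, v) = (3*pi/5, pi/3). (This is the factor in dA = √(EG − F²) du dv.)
√(EG − F²)|_{(3*pi/5, pi/3)} = sqrt(2*sqrt(5) + 10)/4

E = 1, F = 0, G = sin(u)^2, so EG − F² = sin(u)^2. Taking the positive square root: √(EG − F²) = Abs(sin(u)). At (u, v) = (3*pi/5, pi/3): sqrt(2*sqrt(5) + 10)/4.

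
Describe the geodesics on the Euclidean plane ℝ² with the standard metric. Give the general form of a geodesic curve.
Geodesics on the plane are straight lines (in the standard parametrization, α(t) = p + t · v with p, v ∈ ℝ²).

The geodesic equation on the plane reduces to α̈ = 0 (Christoffel symbols vanish in Cartesian coordinates), so α(t) = p + t · v. Geodesics are exactly straight lines.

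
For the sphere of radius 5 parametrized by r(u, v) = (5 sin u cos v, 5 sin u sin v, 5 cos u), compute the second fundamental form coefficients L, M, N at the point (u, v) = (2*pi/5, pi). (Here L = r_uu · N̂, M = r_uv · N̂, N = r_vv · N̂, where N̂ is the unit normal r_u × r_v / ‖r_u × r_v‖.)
L = -5;  M = 0;  N = -25/8 - 5*sqrt(5)/8

Compute the unit normal N̂(u, v) = (sin(u)^2*cos(v)/Abs(sin(u)), sin(u)^2*sin(v)/Abs(sin(u)), sin(2*u)/(2*Abs(sin(u)))), and the second partials r_uu, r_uv, r_vv. Take dot products:
  L(u, v) = r_uu · N̂ = -5*sin(u)/Abs(sin(u)),
  M(u, v) = r_uv · N̂ = 0,
  N(u, v) = r_vv · N̂ = -5*sin(u)^3/Abs(sin(u)).
Evaluating at (u, v) = (2*pi/5, pi):
  L = -5, M = 0, N = -25/8 - 5*sqrt(5)/8.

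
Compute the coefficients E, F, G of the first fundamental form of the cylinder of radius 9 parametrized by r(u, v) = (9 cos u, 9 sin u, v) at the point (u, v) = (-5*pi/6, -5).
E = 81;  F = 0;  G = 1

Partials: r_u = (-9*sin(u), 9*cos(u), 0), r_v = (0, 0, 1). As functions of (u, v):
  E = r_u · r_u = 81,
  F = r_u · r_v = 0,
  G = r_v · r_v = 1.
Evaluating at (u, v) = (-5*pi/6, -5): E = 81, F = 0, G = 1.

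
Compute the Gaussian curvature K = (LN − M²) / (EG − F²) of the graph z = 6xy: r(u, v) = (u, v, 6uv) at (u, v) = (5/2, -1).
K = -9/17161

Coefficients of the first fundamental form: E = 36*v^2 + 1, F = 36*u*v, G = 36*u^2 + 1.
Coefficients of the second fundamental form: L = 0, M = 6/sqrt(36*u^2 + 36*v^2 + 1), N = 0.
Assemble K = (LN − M²)/(EG − F²) = -36/(1296*u^4 + 2592*u^2*v^2 + 72*u^2 + 1296*v^4 + 72*v^2 + 1). At (u, v) = (5/2, -1): K = -9/17161.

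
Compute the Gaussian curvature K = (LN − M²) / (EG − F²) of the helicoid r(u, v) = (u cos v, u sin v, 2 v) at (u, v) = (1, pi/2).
K = -4/25

Coefficients of the first fundamental form: E = 1, F = 0, G = u^2 + 4.
Coefficients of the second fundamental form: L = 0, M = -2/sqrt(u^2 + 4), N = 0.
Assemble K = (LN − M²)/(EG − F²) = -4/(u^2 + 4)^2. At (u, v) = (1, pi/2): K = -4/25.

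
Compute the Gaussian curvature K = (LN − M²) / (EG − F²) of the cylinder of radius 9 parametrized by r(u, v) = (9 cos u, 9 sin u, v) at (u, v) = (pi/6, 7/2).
K = 0

Coefficients of the first fundamental form: E = 81, F = 0, G = 1.
Coefficients of the second fundamental form: L = -9, M = 0, N = 0.
Assemble K = (LN − M²)/(EG − F²) = 0. At (u, v) = (pi/6, 7/2): K = 0.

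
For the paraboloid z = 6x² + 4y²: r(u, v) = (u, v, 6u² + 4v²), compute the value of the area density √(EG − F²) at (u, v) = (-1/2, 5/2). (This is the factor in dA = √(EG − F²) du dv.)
√(EG − F²)|_{(-1/2, 5/2)} = sqrt(437)

E = 144*u^2 + 1, F = 96*u*v, G = 64*v^2 + 1, so EG − F² = 144*u^2 + 64*v^2 + 1. Taking the positive square root: √(EG − F²) = sqrt(144*u^2 + 64*v^2 + 1). At (u, v) = (-1/2, 5/2): sqrt(437).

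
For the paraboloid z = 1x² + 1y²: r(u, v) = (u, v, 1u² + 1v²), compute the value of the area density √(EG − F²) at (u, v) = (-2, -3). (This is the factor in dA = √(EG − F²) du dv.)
√(EG − F²)|_{(-2, -3)} = sqrt(53)

E = 4*u^2 + 1, F = 4*u*v, G = 4*v^2 + 1, so EG − F² = 4*u^2 + 4*v^2 + 1. Taking the positive square root: √(EG − F²) = sqrt(4*u^2 + 4*v^2 + 1). At (u, v) = (-2, -3): sqrt(53).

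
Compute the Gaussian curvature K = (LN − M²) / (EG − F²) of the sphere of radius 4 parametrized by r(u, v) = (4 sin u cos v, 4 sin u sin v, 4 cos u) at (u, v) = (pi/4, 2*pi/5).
K = 1/16

Coefficients of the first fundamental form: E = 16, F = 0, G = 16*sin(u)^2.
Coefficients of the second fundamental form: L = -4*sin(u)/Abs(sin(u)), M = 0, N = -4*sin(u)^3/Abs(sin(u)).
Assemble K = (LN − M²)/(EG − F²) = 1/16. At (u, v) = (pi/4, 2*pi/5): K = 1/16.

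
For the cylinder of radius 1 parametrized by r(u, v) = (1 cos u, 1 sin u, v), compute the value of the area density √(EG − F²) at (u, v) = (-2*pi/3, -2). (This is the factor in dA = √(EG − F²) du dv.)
√(EG − F²)|_{(-2*pi/3, -2)} = 1

E = 1, F = 0, G = 1, so EG − F² = 1. Taking the positive square root: √(EG − F²) = 1. At (u, v) = (-2*pi/3, -2): 1.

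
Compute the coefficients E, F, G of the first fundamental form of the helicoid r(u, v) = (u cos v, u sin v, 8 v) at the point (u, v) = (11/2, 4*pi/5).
E = 1;  F = 0;  G = 377/4

Partials: r_u = (cos(v), sin(v), 0), r_v = (-u*sin(v), u*cos(v), 8). As functions of (u, v):
  E = r_u · r_u = 1,
  F = r_u · r_v = 0,
  G = r_v · r_v = u^2 + 64.
Evaluating at (u, v) = (11/2, 4*pi/5): E = 1, F = 0, G = 377/4.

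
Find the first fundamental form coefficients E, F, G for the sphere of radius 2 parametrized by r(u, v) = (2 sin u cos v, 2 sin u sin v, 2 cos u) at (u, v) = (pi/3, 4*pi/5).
E = 4;  F = 0;  G = 3

Partials: r_u = (2*cos(u)*cos(v), 2*sin(v)*cos(u), -2*sin(u)), r_v = (-2*sin(u)*sin(v), 2*sin(u)*cos(v), 0). As functions of (u, v):
  E = r_u · r_u = 4,
  F = r_u · r_v = 0,
  G = r_v · r_v = 4*sin(u)^2.
Evaluating at (u, v) = (pi/3, 4*pi/5): E = 4, F = 0, G = 3.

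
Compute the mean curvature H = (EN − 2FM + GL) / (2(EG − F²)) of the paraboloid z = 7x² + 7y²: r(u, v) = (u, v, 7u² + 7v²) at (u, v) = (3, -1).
H = 13734*sqrt(1961)/3845521

With E = 196*u^2 + 1, F = 196*u*v, G = 196*v^2 + 1, L = 14/sqrt(196*u^2 + 196*v^2 + 1), M = 0, N = 14/sqrt(196*u^2 + 196*v^2 + 1), assemble
  H = (EN − 2FM + GL) / (2(EG − F²)) = 14*(98*u^2 + 98*v^2 + 1)/(196*u^2 + 196*v^2 + 1)^(3/2).
At (u, v) = (3, -1): H = 13734*sqrt(1961)/3845521.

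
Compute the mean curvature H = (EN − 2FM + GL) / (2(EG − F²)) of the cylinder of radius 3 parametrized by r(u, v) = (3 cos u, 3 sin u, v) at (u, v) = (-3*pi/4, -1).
H = -1/6

With E = 9, F = 0, G = 1, L = -3, M = 0, N = 0, assemble
  H = (EN − 2FM + GL) / (2(EG − F²)) = -1/6.
At (u, v) = (-3*pi/4, -1): H = -1/6.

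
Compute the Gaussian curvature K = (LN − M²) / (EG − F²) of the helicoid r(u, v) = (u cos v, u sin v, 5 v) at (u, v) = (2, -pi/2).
K = -25/841

Coefficients of the first fundamental form: E = 1, F = 0, G = u^2 + 25.
Coefficients of the second fundamental form: L = 0, M = -5/sqrt(u^2 + 25), N = 0.
Assemble K = (LN − M²)/(EG − F²) = -25/(u^2 + 25)^2. At (u, v) = (2, -pi/2): K = -25/841.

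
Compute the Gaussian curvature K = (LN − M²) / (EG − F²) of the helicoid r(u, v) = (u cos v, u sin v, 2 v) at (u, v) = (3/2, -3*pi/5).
K = -64/625

Coefficients of the first fundamental form: E = 1, F = 0, G = u^2 + 4.
Coefficients of the second fundamental form: L = 0, M = -2/sqrt(u^2 + 4), N = 0.
Assemble K = (LN − M²)/(EG − F²) = -4/(u^2 + 4)^2. At (u, v) = (3/2, -3*pi/5): K = -64/625.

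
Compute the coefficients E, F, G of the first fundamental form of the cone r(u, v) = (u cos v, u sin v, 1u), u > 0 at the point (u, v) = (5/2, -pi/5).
E = 2;  F = 0;  G = 25/4

Partials: r_u = (cos(v), sin(v), 1), r_v = (-u*sin(v), u*cos(v), 0). As functions of (u, v):
  E = r_u · r_u = 2,
  F = r_u · r_v = 0,
  G = r_v · r_v = u^2.
Evaluating at (u, v) = (5/2, -pi/5): E = 2, F = 0, G = 25/4.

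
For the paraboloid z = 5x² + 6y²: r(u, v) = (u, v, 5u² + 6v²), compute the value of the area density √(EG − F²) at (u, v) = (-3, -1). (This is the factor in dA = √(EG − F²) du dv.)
√(EG − F²)|_{(-3, -1)} = sqrt(1045)

E = 100*u^2 + 1, F = 120*u*v, G = 144*v^2 + 1, so EG − F² = 100*u^2 + 144*v^2 + 1. Taking the positive square root: √(EG − F²) = sqrt(100*u^2 + 144*v^2 + 1). At (u, v) = (-3, -1): sqrt(1045).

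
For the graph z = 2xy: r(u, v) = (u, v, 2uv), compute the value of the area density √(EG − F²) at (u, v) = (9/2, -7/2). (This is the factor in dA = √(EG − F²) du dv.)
√(EG − F²)|_{(9/2, -7/2)} = sqrt(131)

E = 4*v^2 + 1, F = 4*u*v, G = 4*u^2 + 1, so EG − F² = 4*u^2 + 4*v^2 + 1. Taking the positive square root: √(EG − F²) = sqrt(4*u^2 + 4*v^2 + 1). At (u, v) = (9/2, -7/2): sqrt(131).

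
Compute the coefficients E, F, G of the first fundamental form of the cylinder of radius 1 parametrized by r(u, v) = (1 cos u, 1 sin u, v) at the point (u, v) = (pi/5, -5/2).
E = 1;  F = 0;  G = 1

Partials: r_u = (-sin(u), cos(u), 0), r_v = (0, 0, 1). As functions of (u, v):
  E = r_u · r_u = 1,
  F = r_u · r_v = 0,
  G = r_v · r_v = 1.
Evaluating at (u, v) = (pi/5, -5/2): E = 1, F = 0, G = 1.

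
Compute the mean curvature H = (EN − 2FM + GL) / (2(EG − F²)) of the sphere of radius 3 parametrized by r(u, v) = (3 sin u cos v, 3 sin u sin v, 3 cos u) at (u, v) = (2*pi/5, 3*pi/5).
H = -1/3

With E = 9, F = 0, G = 9*sin(u)^2, L = -3*sin(u)/Abs(sin(u)), M = 0, N = -3*sin(u)^3/Abs(sin(u)), assemble
  H = (EN − 2FM + GL) / (2(EG − F²)) = -sin(u)/(3*Abs(sin(u))).
At (u, v) = (2*pi/5, 3*pi/5): H = -1/3.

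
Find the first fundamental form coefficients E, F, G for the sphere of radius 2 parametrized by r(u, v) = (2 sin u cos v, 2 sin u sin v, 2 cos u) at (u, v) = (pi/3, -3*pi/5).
E = 4;  F = 0;  G = 3

Partials: r_u = (2*cos(u)*cos(v), 2*sin(v)*cos(u), -2*sin(u)), r_v = (-2*sin(u)*sin(v), 2*sin(u)*cos(v), 0). As functions of (u, v):
  E = r_u · r_u = 4,
  F = r_u · r_v = 0,
  G = r_v · r_v = 4*sin(u)^2.
Evaluating at (u, v) = (pi/3, -3*pi/5): E = 4, F = 0, G = 3.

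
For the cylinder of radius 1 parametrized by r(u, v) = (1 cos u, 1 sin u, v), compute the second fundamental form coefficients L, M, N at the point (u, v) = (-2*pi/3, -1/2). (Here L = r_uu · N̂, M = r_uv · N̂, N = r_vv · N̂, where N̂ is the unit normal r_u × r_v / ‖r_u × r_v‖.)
L = -1;  M = 0;  N = 0

Compute the unit normal N̂(u, v) = (cos(u), sin(u), 0), and the second partials r_uu, r_uv, r_vv. Take dot products:
  L(u, v) = r_uu · N̂ = -1,
  M(u, v) = r_uv · N̂ = 0,
  N(u, v) = r_vv · N̂ = 0.
Evaluating at (u, v) = (-2*pi/3, -1/2):
  L = -1, M = 0, N = 0.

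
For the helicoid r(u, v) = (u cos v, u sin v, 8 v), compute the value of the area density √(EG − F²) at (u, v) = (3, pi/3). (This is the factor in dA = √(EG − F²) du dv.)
√(EG − F²)|_{(3, pi/3)} = sqrt(73)

E = 1, F = 0, G = u^2 + 64, so EG − F² = u^2 + 64. Taking the positive square root: √(EG − F²) = sqrt(u^2 + 64). At (u, v) = (3, pi/3): sqrt(73).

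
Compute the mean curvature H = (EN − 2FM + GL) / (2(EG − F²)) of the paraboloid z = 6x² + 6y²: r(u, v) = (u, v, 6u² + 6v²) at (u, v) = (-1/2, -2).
H = 3684*sqrt(613)/375769

With E = 144*u^2 + 1, F = 144*u*v, G = 144*v^2 + 1, L = 12/sqrt(144*u^2 + 144*v^2 + 1), M = 0, N = 12/sqrt(144*u^2 + 144*v^2 + 1), assemble
  H = (EN − 2FM + GL) / (2(EG − F²)) = 12*(72*u^2 + 72*v^2 + 1)/(144*u^2 + 144*v^2 + 1)^(3/2).
At (u, v) = (-1/2, -2): H = 3684*sqrt(613)/375769.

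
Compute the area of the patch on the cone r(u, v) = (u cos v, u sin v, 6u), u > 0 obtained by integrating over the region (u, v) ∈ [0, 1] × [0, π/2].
Area = sqrt(37)*pi/4

Area = ∫∫ √(EG − F²) du dv with √(EG − F²) = sqrt(37)*Abs(u). Integrating over [0, 1] × [0, π/2] gives sqrt(37)*pi/4.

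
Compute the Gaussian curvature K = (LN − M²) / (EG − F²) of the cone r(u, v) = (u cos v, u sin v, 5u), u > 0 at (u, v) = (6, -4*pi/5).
K = 0

Coefficients of the first fundamental form: E = 26, F = 0, G = u^2.
Coefficients of the second fundamental form: L = 0, M = 0, N = 5*sqrt(26)*u^2/(26*Abs(u)).
Assemble K = (LN − M²)/(EG − F²) = 0. At (u, v) = (6, -4*pi/5): K = 0.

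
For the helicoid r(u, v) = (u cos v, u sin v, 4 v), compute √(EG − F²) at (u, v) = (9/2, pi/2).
√(EG − F²)|_{(9/2, pi/2)} = sqrt(145)/2

E = 1, F = 0, G = u^2 + 16; EG − F² = u^2 + 16; √(EG − F²) = sqrt(u^2 + 16). At the given point: sqrt(145)/2.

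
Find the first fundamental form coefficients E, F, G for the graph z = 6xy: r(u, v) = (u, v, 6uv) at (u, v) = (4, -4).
E = 577;  F = -576;  G = 577

Partials: r_u = (1, 0, 6*v), r_v = (0, 1, 6*u). As functions of (u, v):
  E = r_u · r_u = 36*v^2 + 1,
  F = r_u · r_v = 36*u*v,
  G = r_v · r_v = 36*u^2 + 1.
Evaluating at (u, v) = (4, -4): E = 577, F = -576, G = 577.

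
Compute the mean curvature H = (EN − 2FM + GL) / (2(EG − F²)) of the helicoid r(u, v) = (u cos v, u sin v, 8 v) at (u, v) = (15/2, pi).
H = 0

With E = 1, F = 0, G = u^2 + 64, L = 0, M = -8/sqrt(u^2 + 64), N = 0, assemble
  H = (EN − 2FM + GL) / (2(EG − F²)) = 0.
At (u, v) = (15/2, pi): H = 0.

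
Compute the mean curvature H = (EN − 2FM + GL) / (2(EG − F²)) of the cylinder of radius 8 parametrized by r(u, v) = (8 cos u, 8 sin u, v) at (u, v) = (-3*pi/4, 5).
H = -1/16

With E = 64, F = 0, G = 1, L = -8, M = 0, N = 0, assemble
  H = (EN − 2FM + GL) / (2(EG − F²)) = -1/16.
At (u, v) = (-3*pi/4, 5): H = -1/16.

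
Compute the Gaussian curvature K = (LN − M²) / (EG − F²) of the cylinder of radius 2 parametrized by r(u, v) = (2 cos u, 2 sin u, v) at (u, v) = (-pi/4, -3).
K = 0

Coefficients of the first fundamental form: E = 4, F = 0, G = 1.
Coefficients of the second fundamental form: L = -2, M = 0, N = 0.
Assemble K = (LN − M²)/(EG − F²) = 0. At (u, v) = (-pi/4, -3): K = 0.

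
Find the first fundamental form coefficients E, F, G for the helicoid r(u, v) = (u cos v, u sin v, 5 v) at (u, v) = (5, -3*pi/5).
E = 1;  F = 0;  G = 50

Partials: r_u = (cos(v), sin(v), 0), r_v = (-u*sin(v), u*cos(v), 5). As functions of (u, v):
  E = r_u · r_u = 1,
  F = r_u · r_v = 0,
  G = r_v · r_v = u^2 + 25.
Evaluating at (u, v) = (5, -3*pi/5): E = 1, F = 0, G = 50.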